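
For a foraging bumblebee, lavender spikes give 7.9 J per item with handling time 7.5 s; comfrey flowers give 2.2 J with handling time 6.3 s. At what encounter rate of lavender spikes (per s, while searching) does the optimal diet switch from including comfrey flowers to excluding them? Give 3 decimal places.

Drop comfrey flowers once their profitability E₂/h₂ falls below the rate achievable on lavender spikes alone: E₂/h₂ = λE₁/(1 + λh₁).
Solve for λ: λE₁h₂ = E₂(1 + λh₁) → λ(E₁h₂ − E₂h₁) = E₂ → λ = E₂/(E₁h₂ − E₂h₁).
λ = 2.2/(7.9×6.3 − 2.2×7.5) = 2.2/33.27 = 0.06613 per s.

0.066 per s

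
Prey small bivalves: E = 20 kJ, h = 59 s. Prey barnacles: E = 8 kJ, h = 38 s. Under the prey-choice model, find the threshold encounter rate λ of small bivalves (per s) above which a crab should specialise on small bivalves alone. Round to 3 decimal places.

0.028 per s

The zero-one rule: include barnacles iff E₂/h₂ > λE₁/(1+λh₁). Equality gives the switch point.
λE₁h₂ = E₂ + λE₂h₁ ⇒ λ = E₂/(E₁h₂ − E₂h₁) = 8/(760 − 472) = 0.02778 per s.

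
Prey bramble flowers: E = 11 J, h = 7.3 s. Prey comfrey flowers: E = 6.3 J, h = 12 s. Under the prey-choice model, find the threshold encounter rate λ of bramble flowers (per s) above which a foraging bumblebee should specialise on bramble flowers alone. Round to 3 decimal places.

The zero-one rule: include comfrey flowers iff E₂/h₂ > λE₁/(1+λh₁). Equality gives the switch point.
λE₁h₂ = E₂ + λE₂h₁ ⇒ λ = E₂/(E₁h₂ − E₂h₁) = 6.3/(132 − 45.99) = 0.07325 per s.

0.073 per s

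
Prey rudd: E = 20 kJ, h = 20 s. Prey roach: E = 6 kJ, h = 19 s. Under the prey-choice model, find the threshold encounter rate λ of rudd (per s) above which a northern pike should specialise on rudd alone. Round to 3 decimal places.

The zero-one rule: include roach iff E₂/h₂ > λE₁/(1+λh₁). Equality gives the switch point.
λE₁h₂ = E₂ + λE₂h₁ ⇒ λ = E₂/(E₁h₂ − E₂h₁) = 6/(380 − 120) = 0.02308 per s.

0.023 per s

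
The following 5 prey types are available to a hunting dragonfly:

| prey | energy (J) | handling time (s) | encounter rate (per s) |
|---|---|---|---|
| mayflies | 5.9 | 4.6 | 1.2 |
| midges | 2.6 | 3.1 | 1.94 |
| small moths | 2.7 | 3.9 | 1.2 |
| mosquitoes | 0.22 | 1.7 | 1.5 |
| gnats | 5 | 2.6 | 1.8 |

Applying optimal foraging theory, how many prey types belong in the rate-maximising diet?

Rank by E/h (J/s): gnats 1.92, mayflies 1.28, midges 0.839, small moths 0.692, mosquitoes 0.129. Include each in turn until the next type's E/h falls below the running intake rate.
Rate on top 1: 1.585. mayflies: 1.28 < 1.585 → exclude; stop.
Optimal diet: gnats — 1 of 5 types.

1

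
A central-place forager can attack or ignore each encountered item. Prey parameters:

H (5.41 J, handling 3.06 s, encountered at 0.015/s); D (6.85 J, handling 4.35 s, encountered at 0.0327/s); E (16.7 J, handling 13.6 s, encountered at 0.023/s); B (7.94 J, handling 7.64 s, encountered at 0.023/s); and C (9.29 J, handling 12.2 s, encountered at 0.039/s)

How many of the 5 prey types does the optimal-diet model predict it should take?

Profitabilities (E/h, J/s): H 1.77, D 1.57, E 1.23, B 1.04, C 0.761. Add prey in this order while the next type's profitability exceeds the intake rate on those already taken.
Rate on top 1: 0.07759. D: 1.57 > 0.07759 → include.
Rate on top 2: 0.2568. E: 1.23 > 0.2568 → include.
Rate on top 3: 0.4592. B: 1.04 > 0.4592 → include.
Rate on top 4: 0.52. C: 0.761 > 0.52 → include.
Optimal diet: H, D, E, B, C — 5 of 5 types.

5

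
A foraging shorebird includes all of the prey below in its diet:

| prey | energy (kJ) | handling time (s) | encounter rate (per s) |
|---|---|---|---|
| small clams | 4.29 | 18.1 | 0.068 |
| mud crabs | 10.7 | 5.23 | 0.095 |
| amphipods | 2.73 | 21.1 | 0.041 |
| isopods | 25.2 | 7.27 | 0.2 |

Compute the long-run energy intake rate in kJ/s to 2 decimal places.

1.28 kJ/s

R = (0.068×4.29 + 0.095×10.7 + 0.041×2.73 + 0.2×25.2) / (1 + 0.068×18.1 + 0.095×5.23 + 0.041×21.1 + 0.2×7.27) = 6.46/5.047 = 1.28 kJ/s.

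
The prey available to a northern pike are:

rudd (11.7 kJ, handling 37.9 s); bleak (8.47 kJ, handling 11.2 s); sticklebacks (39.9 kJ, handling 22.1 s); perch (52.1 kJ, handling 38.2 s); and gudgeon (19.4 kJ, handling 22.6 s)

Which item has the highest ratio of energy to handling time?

In descending order of E/h:
sticklebacks: 39.9/22.1 = 1.81 kJ/s
perch: 52.1/38.2 = 1.36 kJ/s
gudgeon: 19.4/22.6 = 0.858 kJ/s
bleak: 8.47/11.2 = 0.756 kJ/s
rudd: 11.7/37.9 = 0.309 kJ/s

sticklebacks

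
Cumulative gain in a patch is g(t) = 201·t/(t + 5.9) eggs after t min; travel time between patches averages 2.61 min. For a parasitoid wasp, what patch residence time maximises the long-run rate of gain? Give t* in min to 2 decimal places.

Maximise g(t)/(T+t): set derivative to zero → g'(t)(T+t) = g(t).
g'(t) = 201·5.9/(t + 5.9)². Setting 201·5.9/(t+5.9)² = 201t/[(t+5.9)(2.61+t)] gives 5.9(2.61+t) = t(t+5.9), so t² = 5.9×2.61 = 15.4.
t* = √15.4 = 3.924 min.

3.92 min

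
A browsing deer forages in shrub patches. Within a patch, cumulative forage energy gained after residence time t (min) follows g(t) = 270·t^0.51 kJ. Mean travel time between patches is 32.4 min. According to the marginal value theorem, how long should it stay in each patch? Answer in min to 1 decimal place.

33.7 min

Optimal t* satisfies g'(t*) = g(t*)/(T + t*).
g'(t) = 0.51·270·t^-0.49. Setting 0.51·270·t^-0.49 = 270·t^0.51/(32.4+t) gives 0.51(32.4+t) = t, so 0.49·t = 0.51×32.4.
t* = 0.51×32.4/0.49 = 33.72 min.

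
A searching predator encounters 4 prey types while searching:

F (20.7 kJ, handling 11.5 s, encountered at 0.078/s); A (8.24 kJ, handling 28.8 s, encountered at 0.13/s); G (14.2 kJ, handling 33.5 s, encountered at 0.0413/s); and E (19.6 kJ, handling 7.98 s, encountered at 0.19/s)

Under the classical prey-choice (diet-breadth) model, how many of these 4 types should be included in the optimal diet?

2

Rank by E/h (kJ/s): E 2.46, F 1.8, G 0.424, A 0.286. Include each in turn until the next type's E/h falls below the running intake rate.
Rate on top 1: 1.48. F: 1.8 > 1.48 → include.
Rate on top 2: 1.564. G: 0.424 < 1.564 → exclude; stop.
Optimal diet: E, F — 2 of 4 types.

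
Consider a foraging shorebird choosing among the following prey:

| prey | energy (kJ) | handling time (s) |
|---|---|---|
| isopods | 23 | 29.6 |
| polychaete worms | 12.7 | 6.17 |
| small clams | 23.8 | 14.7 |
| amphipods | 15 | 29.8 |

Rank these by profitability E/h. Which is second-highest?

Profitability E/h (kJ/s): isopods = 23/29.6 = 0.777, polychaete worms = 12.7/6.17 = 2.06, small clams = 23.8/14.7 = 1.62, amphipods = 15/29.8 = 0.503.
Ranked: polychaete worms > small clams > isopods > amphipods.

small clams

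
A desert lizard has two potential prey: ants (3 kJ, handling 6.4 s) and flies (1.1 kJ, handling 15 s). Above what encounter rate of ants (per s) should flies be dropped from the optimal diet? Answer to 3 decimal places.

0.029 per s

Drop flies once their profitability E₂/h₂ falls below the rate achievable on ants alone: E₂/h₂ = λE₁/(1 + λh₁).
Solve for λ: λE₁h₂ = E₂(1 + λh₁) → λ(E₁h₂ − E₂h₁) = E₂ → λ = E₂/(E₁h₂ − E₂h₁).
λ = 1.1/(3×15 − 1.1×6.4) = 1.1/37.96 = 0.02898 per s.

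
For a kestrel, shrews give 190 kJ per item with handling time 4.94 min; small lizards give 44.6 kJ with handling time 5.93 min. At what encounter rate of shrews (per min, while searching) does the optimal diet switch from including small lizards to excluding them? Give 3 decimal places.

The zero-one rule: include small lizards iff E₂/h₂ > λE₁/(1+λh₁). Equality gives the switch point.
λE₁h₂ = E₂ + λE₂h₁ ⇒ λ = E₂/(E₁h₂ − E₂h₁) = 44.6/(1127 − 220.3) = 0.04921 per min.

0.049 per min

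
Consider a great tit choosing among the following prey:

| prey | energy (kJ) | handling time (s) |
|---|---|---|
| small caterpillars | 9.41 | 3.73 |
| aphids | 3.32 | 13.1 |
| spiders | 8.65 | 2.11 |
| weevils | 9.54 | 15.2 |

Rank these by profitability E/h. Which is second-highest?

small caterpillars

In descending order of E/h:
spiders: 8.65/2.11 = 4.1 kJ/s
small caterpillars: 9.41/3.73 = 2.52 kJ/s
weevils: 9.54/15.2 = 0.628 kJ/s
aphids: 3.32/13.1 = 0.253 kJ/s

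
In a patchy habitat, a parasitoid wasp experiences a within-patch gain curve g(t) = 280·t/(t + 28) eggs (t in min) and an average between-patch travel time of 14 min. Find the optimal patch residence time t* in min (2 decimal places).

19.80 min

Optimal t* satisfies g'(t*) = g(t*)/(T + t*).
g'(t) = 280·28/(t + 28)². Setting 280·28/(t+28)² = 280t/[(t+28)(14+t)] gives 28(14+t) = t(t+28), so t² = 28×14 = 392.
t* = √392 = 19.8 min.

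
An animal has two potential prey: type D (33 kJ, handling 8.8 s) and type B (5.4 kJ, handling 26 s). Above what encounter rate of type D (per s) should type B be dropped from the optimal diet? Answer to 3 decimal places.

At the threshold, the rate on type D alone equals the profitability of type B: λ·33/(1 + λ·8.8) = 5.4/26 = 0.2077.
Rearranging, λ(33 − 0.2077×8.8) = 0.2077, so λ = 0.2077/31.17 = 0.006663 per s.

0.007 per s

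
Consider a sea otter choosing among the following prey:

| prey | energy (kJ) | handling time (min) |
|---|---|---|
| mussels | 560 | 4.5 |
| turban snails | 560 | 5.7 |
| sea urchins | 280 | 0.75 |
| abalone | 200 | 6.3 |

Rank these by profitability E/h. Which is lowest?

Profitability E/h (kJ/min): mussels = 560/4.5 = 124, turban snails = 560/5.7 = 98.2, sea urchins = 280/0.75 = 373, abalone = 200/6.3 = 31.7.
Ranked: sea urchins > mussels > turban snails > abalone.

abalone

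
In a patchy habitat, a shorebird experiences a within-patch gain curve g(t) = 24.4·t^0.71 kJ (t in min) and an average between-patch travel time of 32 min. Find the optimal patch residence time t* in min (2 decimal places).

78.34 min

Maximise g(t)/(T+t): set derivative to zero → g'(t)(T+t) = g(t).
g'(t) = 0.71·24.4·t^-0.29. Setting 0.71·24.4·t^-0.29 = 24.4·t^0.71/(32+t) gives 0.71(32+t) = t, so 0.29·t = 0.71×32.
t* = 0.71×32/0.29 = 78.34 min.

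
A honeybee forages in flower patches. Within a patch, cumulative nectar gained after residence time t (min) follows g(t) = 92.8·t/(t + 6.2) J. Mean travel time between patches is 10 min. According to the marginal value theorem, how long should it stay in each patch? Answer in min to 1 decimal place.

7.9 min

Maximise g(t)/(T+t): set derivative to zero → g'(t)(T+t) = g(t).
g'(t) = 92.8·6.2/(t + 6.2)². Setting 92.8·6.2/(t+6.2)² = 92.8t/[(t+6.2)(10+t)] gives 6.2(10+t) = t(t+6.2), so t² = 6.2×10 = 62.
t* = √62 = 7.874 min.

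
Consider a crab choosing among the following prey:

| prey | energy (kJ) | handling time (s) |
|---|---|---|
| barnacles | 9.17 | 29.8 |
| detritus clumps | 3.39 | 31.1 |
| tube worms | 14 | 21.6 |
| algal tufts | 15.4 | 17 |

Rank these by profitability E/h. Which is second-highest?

In descending order of E/h:
algal tufts: 15.4/17 = 0.906 kJ/s
tube worms: 14/21.6 = 0.648 kJ/s
barnacles: 9.17/29.8 = 0.308 kJ/s
detritus clumps: 3.39/31.1 = 0.109 kJ/s

tube worms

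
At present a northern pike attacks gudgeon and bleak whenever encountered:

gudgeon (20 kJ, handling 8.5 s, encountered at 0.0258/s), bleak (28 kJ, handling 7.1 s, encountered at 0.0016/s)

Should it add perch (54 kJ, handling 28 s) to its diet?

Yes

Current rate: (0.0258×20 + 0.0016×28)/(1 + 0.0258×8.5 + 0.0016×7.1) = 0.4557 kJ/s.
perch: E/h = 54/28 = 1.929 kJ/s.
1.929 > 0.4557, so adding perch raises the average — include it.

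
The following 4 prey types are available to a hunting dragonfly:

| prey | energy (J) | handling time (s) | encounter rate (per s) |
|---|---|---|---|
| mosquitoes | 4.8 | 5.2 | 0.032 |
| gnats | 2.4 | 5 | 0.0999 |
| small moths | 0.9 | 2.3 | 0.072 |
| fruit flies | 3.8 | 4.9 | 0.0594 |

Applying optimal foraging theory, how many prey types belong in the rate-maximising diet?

4

Profitabilities (E/h, J/s): mosquitoes 0.923, fruit flies 0.776, gnats 0.48, small moths 0.391. Add prey in this order while the next type's profitability exceeds the intake rate on those already taken.
Rate on top 1: 0.1317. fruit flies: 0.776 > 0.1317 → include.
Rate on top 2: 0.2603. gnats: 0.48 > 0.2603 → include.
Rate on top 3: 0.3163. small moths: 0.391 > 0.3163 → include.
Optimal diet: mosquitoes, fruit flies, gnats, small moths — 4 of 4 types.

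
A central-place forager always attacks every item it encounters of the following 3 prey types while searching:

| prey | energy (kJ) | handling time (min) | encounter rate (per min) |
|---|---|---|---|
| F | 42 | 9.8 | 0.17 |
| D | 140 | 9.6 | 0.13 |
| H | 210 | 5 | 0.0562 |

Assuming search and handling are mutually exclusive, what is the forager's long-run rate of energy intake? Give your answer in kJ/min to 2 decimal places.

8.85 kJ/min

R = Σλ_iE_i / (1 + Σλ_ih_i)
Numerator: 0.17×42 + 0.13×140 + 0.0562×210 = 37.14
Denominator: 1 + 0.17×9.8 + 0.13×9.6 + 0.0562×5 = 4.195
R = 37.14/4.195 = 8.854 kJ/min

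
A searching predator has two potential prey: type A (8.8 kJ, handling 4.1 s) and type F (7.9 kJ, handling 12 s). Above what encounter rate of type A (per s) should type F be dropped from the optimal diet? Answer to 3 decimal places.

At the threshold, the rate on type A alone equals the profitability of type F: λ·8.8/(1 + λ·4.1) = 7.9/12 = 0.6583.
Rearranging, λ(8.8 − 0.6583×4.1) = 0.6583, so λ = 0.6583/6.101 = 0.1079 per s.

0.108 per s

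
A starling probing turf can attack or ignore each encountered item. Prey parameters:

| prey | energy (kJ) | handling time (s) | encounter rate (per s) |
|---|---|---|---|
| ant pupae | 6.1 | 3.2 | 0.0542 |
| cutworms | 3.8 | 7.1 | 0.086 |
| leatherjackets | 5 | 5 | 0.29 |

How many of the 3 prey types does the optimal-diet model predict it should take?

E/h in descending order: ant pupae 1.91, leatherjackets 1, cutworms 0.535 kJ/s. The optimal diet is the largest prefix of this list for which every included type satisfies E_i/h_i > R on the types above it.
Rate on top 1: 0.2818. leatherjackets: 1 > 0.2818 → include.
Rate on top 2: 0.6787. cutworms: 0.535 < 0.6787 → exclude; stop.
Optimal diet: ant pupae, leatherjackets — 2 of 3 types.

2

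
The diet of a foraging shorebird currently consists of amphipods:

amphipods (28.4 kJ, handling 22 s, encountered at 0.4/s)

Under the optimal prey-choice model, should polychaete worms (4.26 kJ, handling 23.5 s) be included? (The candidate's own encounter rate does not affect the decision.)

No

Intake rate on the current diet: R = (0.4×28.4) / (1 + 0.4×22) = 11.36/9.8 = 1.159 kJ/s.
polychaete worms: E/h = 4.26/23.5 = 0.1813 kJ/s.
0.1813 < 1.159, so adding polychaete worms would lower the average — exclude it.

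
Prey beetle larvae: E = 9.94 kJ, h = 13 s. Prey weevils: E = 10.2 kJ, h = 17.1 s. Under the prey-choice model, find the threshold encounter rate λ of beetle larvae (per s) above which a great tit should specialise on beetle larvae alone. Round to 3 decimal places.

The zero-one rule: include weevils iff E₂/h₂ > λE₁/(1+λh₁). Equality gives the switch point.
λE₁h₂ = E₂ + λE₂h₁ ⇒ λ = E₂/(E₁h₂ − E₂h₁) = 10.2/(170 − 132.6) = 0.2729 per s.

0.273 per s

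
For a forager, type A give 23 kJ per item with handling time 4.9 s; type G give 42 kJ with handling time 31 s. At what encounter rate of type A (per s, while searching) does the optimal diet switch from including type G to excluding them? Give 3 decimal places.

At the threshold, the rate on type A alone equals the profitability of type G: λ·23/(1 + λ·4.9) = 42/31 = 1.355.
Rearranging, λ(23 − 1.355×4.9) = 1.355, so λ = 1.355/16.36 = 0.08281 per s.

0.083 per s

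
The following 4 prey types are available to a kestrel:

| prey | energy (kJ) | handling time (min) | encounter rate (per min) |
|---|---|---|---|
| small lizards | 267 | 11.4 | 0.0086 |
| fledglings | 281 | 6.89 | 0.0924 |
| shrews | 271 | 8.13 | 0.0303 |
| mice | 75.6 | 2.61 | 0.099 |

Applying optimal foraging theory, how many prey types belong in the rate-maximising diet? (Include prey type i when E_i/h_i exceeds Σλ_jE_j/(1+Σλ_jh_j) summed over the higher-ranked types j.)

4

Profitabilities (E/h, kJ/min): fledglings 40.8, shrews 33.3, mice 29, small lizards 23.4. Add prey in this order while the next type's profitability exceeds the intake rate on those already taken.
Rate on top 1: 15.86. shrews: 33.3 > 15.86 → include.
Rate on top 2: 18.15. mice: 29 > 18.15 → include.
Rate on top 3: 19.45. small lizards: 23.4 > 19.45 → include.
Optimal diet: fledglings, shrews, mice, small lizards — 4 of 4 types.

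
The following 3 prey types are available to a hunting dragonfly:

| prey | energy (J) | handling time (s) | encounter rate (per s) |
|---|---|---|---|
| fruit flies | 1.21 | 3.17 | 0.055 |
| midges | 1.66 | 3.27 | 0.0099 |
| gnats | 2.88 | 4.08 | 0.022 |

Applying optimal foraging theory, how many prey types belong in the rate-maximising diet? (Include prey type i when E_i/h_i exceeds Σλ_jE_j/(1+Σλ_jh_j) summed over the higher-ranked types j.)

E/h in descending order: gnats 0.706, midges 0.508, fruit flies 0.382 J/s. The optimal diet is the largest prefix of this list for which every included type satisfies E_i/h_i > R on the types above it.
Rate on top 1: 0.05814. midges: 0.508 > 0.05814 → include.
Rate on top 2: 0.07111. fruit flies: 0.382 > 0.07111 → include.
Optimal diet: gnats, midges, fruit flies — 3 of 3 types.

3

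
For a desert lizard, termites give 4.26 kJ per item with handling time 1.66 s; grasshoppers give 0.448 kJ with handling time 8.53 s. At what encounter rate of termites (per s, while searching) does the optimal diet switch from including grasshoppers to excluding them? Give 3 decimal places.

0.013 per s

At the threshold, the rate on termites alone equals the profitability of grasshoppers: λ·4.26/(1 + λ·1.66) = 0.448/8.53 = 0.05252.
Rearranging, λ(4.26 − 0.05252×1.66) = 0.05252, so λ = 0.05252/4.173 = 0.01259 per s.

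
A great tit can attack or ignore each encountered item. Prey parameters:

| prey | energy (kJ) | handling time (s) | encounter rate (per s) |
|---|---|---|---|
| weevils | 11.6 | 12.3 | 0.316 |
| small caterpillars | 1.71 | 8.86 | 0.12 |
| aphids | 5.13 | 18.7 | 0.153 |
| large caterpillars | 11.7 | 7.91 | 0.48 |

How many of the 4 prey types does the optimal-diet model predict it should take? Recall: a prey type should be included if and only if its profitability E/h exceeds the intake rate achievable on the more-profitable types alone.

1

E/h in descending order: large caterpillars 1.48, weevils 0.943, aphids 0.274, small caterpillars 0.193 kJ/s. The optimal diet is the largest prefix of this list for which every included type satisfies E_i/h_i > R on the types above it.
Rate on top 1: 1.171. weevils: 0.943 < 1.171 → exclude; stop.
Optimal diet: large caterpillars — 1 of 4 types.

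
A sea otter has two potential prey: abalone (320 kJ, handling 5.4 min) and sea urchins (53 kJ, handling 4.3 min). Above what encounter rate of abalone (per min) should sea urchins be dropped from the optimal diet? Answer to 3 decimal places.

Drop sea urchins once their profitability E₂/h₂ falls below the rate achievable on abalone alone: E₂/h₂ = λE₁/(1 + λh₁).
Solve for λ: λE₁h₂ = E₂(1 + λh₁) → λ(E₁h₂ − E₂h₁) = E₂ → λ = E₂/(E₁h₂ − E₂h₁).
λ = 53/(320×4.3 − 53×5.4) = 53/1090 = 0.04863 per min.

0.049 per min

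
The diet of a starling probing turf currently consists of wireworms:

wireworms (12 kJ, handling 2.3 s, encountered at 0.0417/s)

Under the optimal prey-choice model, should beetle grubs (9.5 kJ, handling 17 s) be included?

Yes

Current rate: (0.0417×12)/(1 + 0.0417×2.3) = 0.4566 kJ/s.
Profitability of beetle grubs: 9.5/17 = 0.5588 kJ/s.
Since 0.5588 > R, including beetle grubs increases the long-run rate.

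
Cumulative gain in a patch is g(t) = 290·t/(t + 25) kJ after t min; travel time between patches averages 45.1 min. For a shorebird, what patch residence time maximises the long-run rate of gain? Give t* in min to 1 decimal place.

Maximise g(t)/(T+t): set derivative to zero → g'(t)(T+t) = g(t).
g'(t) = 290·25/(t + 25)². Setting 290·25/(t+25)² = 290t/[(t+25)(45.1+t)] gives 25(45.1+t) = t(t+25), so t² = 25×45.1 = 1128.
t* = √1128 = 33.58 min.

33.6 min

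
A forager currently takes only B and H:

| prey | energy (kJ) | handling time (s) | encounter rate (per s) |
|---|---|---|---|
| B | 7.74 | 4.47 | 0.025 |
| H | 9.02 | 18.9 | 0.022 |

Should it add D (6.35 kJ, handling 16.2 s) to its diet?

Current rate: (0.025×7.74 + 0.022×9.02)/(1 + 0.025×4.47 + 0.022×18.9) = 0.2566 kJ/s.
D: E/h = 6.35/16.2 = 0.392 kJ/s.
Since 0.392 > R, including D increases the long-run rate.

Yes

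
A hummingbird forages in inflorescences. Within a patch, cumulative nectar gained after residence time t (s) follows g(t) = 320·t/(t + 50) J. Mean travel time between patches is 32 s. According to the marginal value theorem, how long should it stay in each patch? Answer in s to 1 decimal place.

40.0 s

By the marginal value theorem, leave when the instantaneous gain rate g'(t) equals the habitat-wide average g(t)/(T + t).
g'(t) = 320·50/(t + 50)². Setting 320·50/(t+50)² = 320t/[(t+50)(32+t)] gives 50(32+t) = t(t+50), so t² = 50×32 = 1600.
t* = √1600 = 40 s.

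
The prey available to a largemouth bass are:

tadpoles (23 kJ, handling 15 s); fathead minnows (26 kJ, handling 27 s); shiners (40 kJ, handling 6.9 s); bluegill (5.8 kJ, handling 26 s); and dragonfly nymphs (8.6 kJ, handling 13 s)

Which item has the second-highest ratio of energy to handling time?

Profitability E/h (kJ/s): tadpoles = 23/15 = 1.53, fathead minnows = 26/27 = 0.963, shiners = 40/6.9 = 5.8, bluegill = 5.8/26 = 0.223, dragonfly nymphs = 8.6/13 = 0.662.
Ranked: shiners > tadpoles > fathead minnows > dragonfly nymphs > bluegill.

tadpoles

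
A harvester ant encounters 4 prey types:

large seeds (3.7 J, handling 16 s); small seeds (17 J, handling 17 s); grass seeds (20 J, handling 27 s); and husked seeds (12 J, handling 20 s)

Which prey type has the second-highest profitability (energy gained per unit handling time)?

In descending order of E/h:
small seeds: 17/17 = 1 J/s
grass seeds: 20/27 = 0.741 J/s
husked seeds: 12/20 = 0.6 J/s
large seeds: 3.7/16 = 0.231 J/s

grass seeds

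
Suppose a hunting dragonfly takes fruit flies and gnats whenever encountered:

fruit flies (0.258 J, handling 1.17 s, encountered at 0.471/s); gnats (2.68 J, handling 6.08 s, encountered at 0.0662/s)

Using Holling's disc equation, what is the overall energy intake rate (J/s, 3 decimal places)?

Energy encountered per unit search time: 0.471×0.258 + 0.0662×2.68 = 0.2989 J/s.
Handling time per unit search time: 0.471×1.17 + 0.0662×6.08 = 0.9536.
Rate = 0.2989/(1 + 0.9536) = 0.153 J/s.

0.153 J/s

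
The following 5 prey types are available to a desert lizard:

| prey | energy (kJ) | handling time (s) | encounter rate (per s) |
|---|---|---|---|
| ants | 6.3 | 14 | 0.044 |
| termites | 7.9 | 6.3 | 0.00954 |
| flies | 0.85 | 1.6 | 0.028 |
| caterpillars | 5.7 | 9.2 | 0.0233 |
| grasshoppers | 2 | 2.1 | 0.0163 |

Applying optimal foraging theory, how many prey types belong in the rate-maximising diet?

5

E/h in descending order: termites 1.25, grasshoppers 0.952, caterpillars 0.62, flies 0.531, ants 0.45 kJ/s. The optimal diet is the largest prefix of this list for which every included type satisfies E_i/h_i > R on the types above it.
Rate on top 1: 0.07109. grasshoppers: 0.952 > 0.07109 → include.
Rate on top 2: 0.09866. caterpillars: 0.62 > 0.09866 → include.
Rate on top 3: 0.184. flies: 0.531 > 0.184 → include.
Rate on top 4: 0.1955. ants: 0.45 > 0.1955 → include.
Optimal diet: termites, grasshoppers, caterpillars, flies, ants — 5 of 5 types.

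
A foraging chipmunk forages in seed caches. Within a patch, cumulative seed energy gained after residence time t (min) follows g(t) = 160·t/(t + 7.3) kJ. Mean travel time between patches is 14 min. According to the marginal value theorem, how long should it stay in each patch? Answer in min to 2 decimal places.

10.11 min

By the marginal value theorem, leave when the instantaneous gain rate g'(t) equals the habitat-wide average g(t)/(T + t).
g'(t) = 160·7.3/(t + 7.3)². Setting 160·7.3/(t+7.3)² = 160t/[(t+7.3)(14+t)] gives 7.3(14+t) = t(t+7.3), so t² = 7.3×14 = 102.2.
t* = √102.2 = 10.11 min.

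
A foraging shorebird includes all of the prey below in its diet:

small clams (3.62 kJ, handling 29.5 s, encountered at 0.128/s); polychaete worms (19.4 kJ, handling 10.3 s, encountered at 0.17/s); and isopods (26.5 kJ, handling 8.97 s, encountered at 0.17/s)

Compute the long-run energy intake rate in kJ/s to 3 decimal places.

1.027 kJ/s

R = (0.128×3.62 + 0.17×19.4 + 0.17×26.5) / (1 + 0.128×29.5 + 0.17×10.3 + 0.17×8.97) = 8.266/8.052 = 1.027 kJ/s.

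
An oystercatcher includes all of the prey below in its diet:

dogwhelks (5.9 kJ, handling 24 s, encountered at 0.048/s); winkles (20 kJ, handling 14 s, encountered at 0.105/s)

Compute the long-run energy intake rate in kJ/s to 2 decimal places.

0.66 kJ/s

R = (0.048×5.9 + 0.105×20) / (1 + 0.048×24 + 0.105×14) = 2.383/3.622 = 0.658 kJ/s.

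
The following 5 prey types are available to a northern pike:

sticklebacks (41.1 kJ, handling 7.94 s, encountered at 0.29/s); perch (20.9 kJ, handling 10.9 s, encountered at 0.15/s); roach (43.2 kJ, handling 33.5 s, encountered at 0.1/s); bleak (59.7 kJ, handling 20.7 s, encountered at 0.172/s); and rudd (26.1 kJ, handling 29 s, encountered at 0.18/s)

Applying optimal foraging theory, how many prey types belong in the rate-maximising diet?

1

E/h in descending order: sticklebacks 5.18, bleak 2.88, perch 1.92, roach 1.29, rudd 0.9 kJ/s. The optimal diet is the largest prefix of this list for which every included type satisfies E_i/h_i > R on the types above it.
Rate on top 1: 3.609. bleak: 2.88 < 3.609 → exclude; stop.
Optimal diet: sticklebacks — 1 of 5 types.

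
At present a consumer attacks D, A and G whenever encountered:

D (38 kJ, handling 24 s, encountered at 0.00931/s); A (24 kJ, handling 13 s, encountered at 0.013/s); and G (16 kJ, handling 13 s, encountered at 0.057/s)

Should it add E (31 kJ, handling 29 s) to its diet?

Intake rate on the current diet: R = (0.00931×38 + 0.013×24 + 0.057×16) / (1 + 0.00931×24 + 0.013×13 + 0.057×13) = 1.578/2.133 = 0.7395 kJ/s.
E: E/h = 31/29 = 1.069 kJ/s.
1.069 > 0.7395, so adding E raises the average — include it.

Yes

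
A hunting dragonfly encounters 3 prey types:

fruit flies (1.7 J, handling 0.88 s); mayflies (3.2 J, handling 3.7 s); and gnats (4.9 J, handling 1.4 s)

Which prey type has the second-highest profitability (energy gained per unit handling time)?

In descending order of E/h:
gnats: 4.9/1.4 = 3.5 J/s
fruit flies: 1.7/0.88 = 1.93 J/s
mayflies: 3.2/3.7 = 0.865 J/s

fruit flies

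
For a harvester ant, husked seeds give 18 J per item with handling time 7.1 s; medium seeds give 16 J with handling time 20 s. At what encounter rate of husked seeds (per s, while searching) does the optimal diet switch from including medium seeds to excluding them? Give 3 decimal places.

The zero-one rule: include medium seeds iff E₂/h₂ > λE₁/(1+λh₁). Equality gives the switch point.
λE₁h₂ = E₂ + λE₂h₁ ⇒ λ = E₂/(E₁h₂ − E₂h₁) = 16/(360 − 113.6) = 0.06494 per s.

0.065 per s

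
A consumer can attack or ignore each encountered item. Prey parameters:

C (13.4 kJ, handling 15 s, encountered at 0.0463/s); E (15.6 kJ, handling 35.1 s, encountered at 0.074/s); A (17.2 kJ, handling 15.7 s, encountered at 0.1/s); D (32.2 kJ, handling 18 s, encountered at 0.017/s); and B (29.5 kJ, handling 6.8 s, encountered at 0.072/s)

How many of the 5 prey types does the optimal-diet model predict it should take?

Profitabilities (E/h, kJ/s): B 4.34, D 1.79, A 1.1, C 0.893, E 0.444. Add prey in this order while the next type's profitability exceeds the intake rate on those already taken.
Rate on top 1: 1.426. D: 1.79 > 1.426 → include.
Rate on top 2: 1.488. A: 1.1 < 1.488 → exclude; stop.
Optimal diet: B, D — 2 of 5 types.

2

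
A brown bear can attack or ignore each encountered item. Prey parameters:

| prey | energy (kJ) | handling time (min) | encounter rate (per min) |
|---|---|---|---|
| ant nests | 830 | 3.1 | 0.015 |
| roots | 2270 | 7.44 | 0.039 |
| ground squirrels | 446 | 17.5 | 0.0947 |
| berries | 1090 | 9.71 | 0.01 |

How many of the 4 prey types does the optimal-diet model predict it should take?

3

Profitabilities (E/h, kJ/min): roots 305, ant nests 268, berries 112, ground squirrels 25.5. Add prey in this order while the next type's profitability exceeds the intake rate on those already taken.
Rate on top 1: 68.62. ant nests: 268 > 68.62 → include.
Rate on top 2: 75.55. berries: 112 > 75.55 → include.
Rate on top 3: 78.03. ground squirrels: 25.5 < 78.03 → exclude; stop.
Optimal diet: roots, ant nests, berries — 3 of 4 types.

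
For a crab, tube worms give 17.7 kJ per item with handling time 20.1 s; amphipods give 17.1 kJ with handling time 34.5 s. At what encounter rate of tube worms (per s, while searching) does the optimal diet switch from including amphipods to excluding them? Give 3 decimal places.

0.064 per s

At the threshold, the rate on tube worms alone equals the profitability of amphipods: λ·17.7/(1 + λ·20.1) = 17.1/34.5 = 0.4957.
Rearranging, λ(17.7 − 0.4957×20.1) = 0.4957, so λ = 0.4957/7.737 = 0.06406 per s.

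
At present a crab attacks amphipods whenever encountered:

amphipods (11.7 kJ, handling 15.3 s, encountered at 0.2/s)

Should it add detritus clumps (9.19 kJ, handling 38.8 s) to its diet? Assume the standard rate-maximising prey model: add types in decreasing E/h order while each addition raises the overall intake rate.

Current rate: (0.2×11.7)/(1 + 0.2×15.3) = 0.5764 kJ/s.
detritus clumps: E/h = 9.19/38.8 = 0.2369 kJ/s.
0.2369 < 0.5764, so adding detritus clumps would lower the average — exclude it.

No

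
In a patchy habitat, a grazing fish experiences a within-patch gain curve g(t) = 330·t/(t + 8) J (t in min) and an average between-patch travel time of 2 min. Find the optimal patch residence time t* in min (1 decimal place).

4.0 min

Optimal t* satisfies g'(t*) = g(t*)/(T + t*).
g'(t) = 330·8/(t + 8)². Setting 330·8/(t+8)² = 330t/[(t+8)(2+t)] gives 8(2+t) = t(t+8), so t² = 8×2 = 16.
t* = √16 = 4 min.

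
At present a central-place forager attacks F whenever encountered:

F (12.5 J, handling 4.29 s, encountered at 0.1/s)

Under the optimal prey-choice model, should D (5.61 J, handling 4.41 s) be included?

Yes

Intake rate on the current diet: R = (0.1×12.5) / (1 + 0.1×4.29) = 1.25/1.429 = 0.8747 J/s.
D: E/h = 5.61/4.41 = 1.272 J/s.
Since 1.272 > R, including D increases the long-run rate.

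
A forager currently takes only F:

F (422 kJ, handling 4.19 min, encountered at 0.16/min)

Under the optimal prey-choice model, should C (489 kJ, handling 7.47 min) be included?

On F alone, R = ΣλE/(1+Σλh) = 67.52/1.67 = 40.42 kJ/min.
Profitability of C: 489/7.47 = 65.46 kJ/min.
Since 65.46 > R, including C increases the long-run rate.

Yes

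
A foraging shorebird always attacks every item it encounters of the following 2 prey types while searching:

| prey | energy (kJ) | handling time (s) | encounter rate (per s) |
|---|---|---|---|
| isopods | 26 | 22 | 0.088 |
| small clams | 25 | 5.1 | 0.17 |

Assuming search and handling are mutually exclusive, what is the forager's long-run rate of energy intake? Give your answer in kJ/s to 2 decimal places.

1.72 kJ/s

R = (0.088×26 + 0.17×25) / (1 + 0.088×22 + 0.17×5.1) = 6.538/3.803 = 1.719 kJ/s.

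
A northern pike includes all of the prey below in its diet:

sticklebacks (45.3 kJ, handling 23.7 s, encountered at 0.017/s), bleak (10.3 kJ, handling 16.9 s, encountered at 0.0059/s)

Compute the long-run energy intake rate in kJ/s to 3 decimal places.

R = Σλ_iE_i / (1 + Σλ_ih_i)
Numerator: 0.017×45.3 + 0.0059×10.3 = 0.8309
Denominator: 1 + 0.017×23.7 + 0.0059×16.9 = 1.503
R = 0.8309/1.503 = 0.553 kJ/s

0.553 kJ/s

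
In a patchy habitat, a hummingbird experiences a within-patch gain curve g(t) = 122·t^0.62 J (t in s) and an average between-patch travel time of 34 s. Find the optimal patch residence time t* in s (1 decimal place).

Optimal t* satisfies g'(t*) = g(t*)/(T + t*).
g'(t) = 0.62·122·t^-0.38. Setting 0.62·122·t^-0.38 = 122·t^0.62/(34+t) gives 0.62(34+t) = t, so 0.38·t = 0.62×34.
t* = 0.62×34/0.38 = 55.47 s.

55.5 s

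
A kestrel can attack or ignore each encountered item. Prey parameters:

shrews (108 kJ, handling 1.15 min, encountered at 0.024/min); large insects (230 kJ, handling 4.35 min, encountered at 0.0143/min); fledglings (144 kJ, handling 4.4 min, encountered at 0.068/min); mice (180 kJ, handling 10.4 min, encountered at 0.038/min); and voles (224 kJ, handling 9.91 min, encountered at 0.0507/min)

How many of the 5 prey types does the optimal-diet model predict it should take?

5

Profitabilities (E/h, kJ/min): shrews 93.9, large insects 52.9, fledglings 32.7, voles 22.6, mice 17.3. Add prey in this order while the next type's profitability exceeds the intake rate on those already taken.
Rate on top 1: 2.522. large insects: 52.9 > 2.522 → include.
Rate on top 2: 5.396. fledglings: 32.7 > 5.396 → include.
Rate on top 3: 11.28. voles: 22.6 > 11.28 → include.
Rate on top 4: 14.29. mice: 17.3 > 14.29 → include.
Optimal diet: shrews, large insects, fledglings, voles, mice — 5 of 5 types.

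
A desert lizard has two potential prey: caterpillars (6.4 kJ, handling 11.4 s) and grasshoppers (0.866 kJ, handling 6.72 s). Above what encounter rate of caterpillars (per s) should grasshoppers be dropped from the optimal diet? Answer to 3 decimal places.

0.026 per s

At the threshold, the rate on caterpillars alone equals the profitability of grasshoppers: λ·6.4/(1 + λ·11.4) = 0.866/6.72 = 0.1289.
Rearranging, λ(6.4 − 0.1289×11.4) = 0.1289, so λ = 0.1289/4.931 = 0.02614 per s.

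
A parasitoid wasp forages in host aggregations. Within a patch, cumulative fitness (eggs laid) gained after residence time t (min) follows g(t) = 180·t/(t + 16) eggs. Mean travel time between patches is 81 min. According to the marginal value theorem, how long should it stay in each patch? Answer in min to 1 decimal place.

By the marginal value theorem, leave when the instantaneous gain rate g'(t) equals the habitat-wide average g(t)/(T + t).
g'(t) = 180·16/(t + 16)². Setting 180·16/(t+16)² = 180t/[(t+16)(81+t)] gives 16(81+t) = t(t+16), so t² = 16×81 = 1296.
t* = √1296 = 36 min.

36.0 min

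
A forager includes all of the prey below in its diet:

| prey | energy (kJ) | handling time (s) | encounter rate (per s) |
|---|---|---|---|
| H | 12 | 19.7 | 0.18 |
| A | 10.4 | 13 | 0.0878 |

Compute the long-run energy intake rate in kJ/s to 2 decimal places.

Energy encountered per unit search time: 0.18×12 + 0.0878×10.4 = 3.073 kJ/s.
Handling time per unit search time: 0.18×19.7 + 0.0878×13 = 4.687.
Rate = 3.073/(1 + 4.687) = 0.5403 kJ/s.

0.54 kJ/s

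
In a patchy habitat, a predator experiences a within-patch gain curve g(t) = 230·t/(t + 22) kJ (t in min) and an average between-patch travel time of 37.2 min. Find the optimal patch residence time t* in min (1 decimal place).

28.6 min

Maximise g(t)/(T+t): set derivative to zero → g'(t)(T+t) = g(t).
g'(t) = 230·22/(t + 22)². Setting 230·22/(t+22)² = 230t/[(t+22)(37.2+t)] gives 22(37.2+t) = t(t+22), so t² = 22×37.2 = 818.4.
t* = √818.4 = 28.61 min.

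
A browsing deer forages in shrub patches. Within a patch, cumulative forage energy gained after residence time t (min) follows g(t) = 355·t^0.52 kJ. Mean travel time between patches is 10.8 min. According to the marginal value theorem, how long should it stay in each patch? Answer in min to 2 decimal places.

11.70 min

Maximise g(t)/(T+t): set derivative to zero → g'(t)(T+t) = g(t).
g'(t) = 0.52·355·t^-0.48. Setting 0.52·355·t^-0.48 = 355·t^0.52/(10.8+t) gives 0.52(10.8+t) = t, so 0.48·t = 0.52×10.8.
t* = 0.52×10.8/0.48 = 11.7 min.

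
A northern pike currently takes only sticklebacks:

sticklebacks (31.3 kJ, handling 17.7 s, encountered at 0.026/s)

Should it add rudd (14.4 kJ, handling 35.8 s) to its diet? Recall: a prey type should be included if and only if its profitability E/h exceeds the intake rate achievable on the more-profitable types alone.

No

Current rate: (0.026×31.3)/(1 + 0.026×17.7) = 0.5573 kJ/s.
rudd: E/h = 14.4/35.8 = 0.4022 kJ/s.
0.4022 < 0.5573, so adding rudd would lower the average — exclude it.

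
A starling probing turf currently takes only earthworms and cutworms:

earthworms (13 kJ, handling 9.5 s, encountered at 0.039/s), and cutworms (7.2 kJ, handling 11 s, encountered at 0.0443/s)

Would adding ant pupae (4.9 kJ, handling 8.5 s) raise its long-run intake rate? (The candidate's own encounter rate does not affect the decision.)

Yes

Intake rate on the current diet: R = (0.039×13 + 0.0443×7.2) / (1 + 0.039×9.5 + 0.0443×11) = 0.826/1.858 = 0.4446 kJ/s.
ant pupae: E/h = 4.9/8.5 = 0.5765 kJ/s.
Since 0.5765 > R, including ant pupae increases the long-run rate.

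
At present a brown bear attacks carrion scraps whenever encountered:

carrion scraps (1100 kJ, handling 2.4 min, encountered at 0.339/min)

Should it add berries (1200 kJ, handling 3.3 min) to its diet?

Yes

On carrion scraps alone, R = ΣλE/(1+Σλh) = 372.9/1.814 = 205.6 kJ/min.
berries: E/h = 1200/3.3 = 363.6 kJ/min.
Since 363.6 > R, including berries increases the long-run rate.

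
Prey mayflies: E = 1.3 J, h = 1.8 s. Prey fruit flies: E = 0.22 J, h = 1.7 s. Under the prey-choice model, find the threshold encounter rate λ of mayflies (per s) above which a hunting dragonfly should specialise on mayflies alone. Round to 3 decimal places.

At the threshold, the rate on mayflies alone equals the profitability of fruit flies: λ·1.3/(1 + λ·1.8) = 0.22/1.7 = 0.1294.
Rearranging, λ(1.3 − 0.1294×1.8) = 0.1294, so λ = 0.1294/1.067 = 0.1213 per s.

0.121 per s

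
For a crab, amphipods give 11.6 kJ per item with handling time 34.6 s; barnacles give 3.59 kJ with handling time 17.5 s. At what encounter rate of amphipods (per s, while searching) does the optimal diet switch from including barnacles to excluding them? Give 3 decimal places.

At the threshold, the rate on amphipods alone equals the profitability of barnacles: λ·11.6/(1 + λ·34.6) = 3.59/17.5 = 0.2051.
Rearranging, λ(11.6 − 0.2051×34.6) = 0.2051, so λ = 0.2051/4.502 = 0.04557 per s.

0.046 per s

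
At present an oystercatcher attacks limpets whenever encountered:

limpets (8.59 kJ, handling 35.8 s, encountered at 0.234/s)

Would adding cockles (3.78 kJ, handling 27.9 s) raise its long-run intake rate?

No

Intake rate on the current diet: R = (0.234×8.59) / (1 + 0.234×35.8) = 2.01/9.377 = 0.2144 kJ/s.
Profitability of cockles: 3.78/27.9 = 0.1355 kJ/s.
Since 0.1355 < R, time spent handling cockles is better spent searching.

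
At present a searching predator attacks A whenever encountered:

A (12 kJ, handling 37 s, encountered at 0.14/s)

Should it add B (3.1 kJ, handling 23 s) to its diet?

No

On A alone, R = ΣλE/(1+Σλh) = 1.68/6.18 = 0.2718 kJ/s.
B: E/h = 3.1/23 = 0.1348 kJ/s.
0.1348 < 0.2718, so adding B would lower the average — exclude it.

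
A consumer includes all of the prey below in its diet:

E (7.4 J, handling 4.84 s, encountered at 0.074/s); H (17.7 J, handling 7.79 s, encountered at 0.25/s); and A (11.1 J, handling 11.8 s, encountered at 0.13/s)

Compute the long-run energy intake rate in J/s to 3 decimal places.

1.326 J/s

R = Σλ_iE_i / (1 + Σλ_ih_i)
Numerator: 0.074×7.4 + 0.25×17.7 + 0.13×11.1 = 6.416
Denominator: 1 + 0.074×4.84 + 0.25×7.79 + 0.13×11.8 = 4.84
R = 6.416/4.84 = 1.326 J/s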